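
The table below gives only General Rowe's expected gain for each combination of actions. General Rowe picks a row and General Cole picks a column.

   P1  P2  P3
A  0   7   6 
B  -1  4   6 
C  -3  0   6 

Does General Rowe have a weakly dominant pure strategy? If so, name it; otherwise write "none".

A vs B: P1: 0>-1, P2: 7>4, P3: 6=6.
A vs C: P1: 0>-3, P2: 7>0, P3: 6=6.
A is at least as good as every other strategy against every opponent action, so it is weakly dominant.

A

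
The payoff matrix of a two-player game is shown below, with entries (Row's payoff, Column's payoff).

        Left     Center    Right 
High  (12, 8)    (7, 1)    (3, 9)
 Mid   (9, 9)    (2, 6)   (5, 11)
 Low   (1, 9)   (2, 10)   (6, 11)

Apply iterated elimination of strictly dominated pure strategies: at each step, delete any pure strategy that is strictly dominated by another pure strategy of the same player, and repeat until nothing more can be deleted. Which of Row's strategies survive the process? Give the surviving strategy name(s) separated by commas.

Low

Column's strategy Left is strictly dominated by Right (High: 9>8, Mid: 11>9, Low: 11>9) and is removed.
Column's strategy Center is strictly dominated by Right (High: 9>1, Mid: 11>6, Low: 11>10) and is removed.
Row's strategy High is strictly dominated by Mid (Right: 5>3) and is removed.
Row Mid is eliminated: Low beats it against every remaining column (Right: 6>5).
Among the remaining strategies, none is strictly dominated by another pure strategy of the same player, so the elimination stops.
Surviving strategies — Row: {Low}; Column: {Right}.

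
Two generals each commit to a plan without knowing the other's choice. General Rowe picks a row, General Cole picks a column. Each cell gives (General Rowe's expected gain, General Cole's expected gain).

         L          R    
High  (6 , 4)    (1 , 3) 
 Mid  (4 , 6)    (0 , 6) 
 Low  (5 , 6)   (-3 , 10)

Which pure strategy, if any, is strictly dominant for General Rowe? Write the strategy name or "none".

High vs Mid: L: 6>4, R: 1>0.
High vs Low: L: 6>5, R: 1>-3.
High strictly beats every other strategy against every opponent action, so it is strictly dominant.

High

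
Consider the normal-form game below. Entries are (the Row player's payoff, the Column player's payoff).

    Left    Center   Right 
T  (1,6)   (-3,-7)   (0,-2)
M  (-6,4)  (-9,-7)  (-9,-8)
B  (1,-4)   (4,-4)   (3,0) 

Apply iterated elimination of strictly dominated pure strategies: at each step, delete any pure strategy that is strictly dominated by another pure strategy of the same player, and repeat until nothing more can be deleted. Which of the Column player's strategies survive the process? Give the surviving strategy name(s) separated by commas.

Left, Right

Row M is eliminated: T beats it against every remaining column (Left: 1>-6, Center: -3>-9, Right: 0>-9).
The Column player's strategy Center is strictly dominated by Right (T: -2>-7, B: 0>-4) and is removed.
Among the remaining strategies, none is strictly dominated by another pure strategy of the same player, so the elimination stops.
Surviving strategies — the Row player: {T, B}; the Column player: {Left, Right}.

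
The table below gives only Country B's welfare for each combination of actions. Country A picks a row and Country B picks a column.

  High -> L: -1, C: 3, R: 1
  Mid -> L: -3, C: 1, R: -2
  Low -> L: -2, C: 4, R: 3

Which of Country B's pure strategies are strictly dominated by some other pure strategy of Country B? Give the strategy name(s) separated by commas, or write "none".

C strictly dominates L — High: 3>-1, Mid: 1>-3, Low: 4>-2.
C is not dominated — it holds its own against L at High (3>-1); R at High (3>1).
R: dominated, since C does at least as well everywhere (High: 3>1, Mid: 1>-2, Low: 4>3).

L, R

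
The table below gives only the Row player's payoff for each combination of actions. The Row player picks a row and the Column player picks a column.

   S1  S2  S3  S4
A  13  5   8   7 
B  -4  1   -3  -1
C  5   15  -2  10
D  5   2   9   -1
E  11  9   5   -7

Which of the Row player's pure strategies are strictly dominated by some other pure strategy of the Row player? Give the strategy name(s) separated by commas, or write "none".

B

Nothing dominates A: B at S1 (13>-4); C at S1 (13>5); D at S1 (13>5); E at S1 (13>11).
B: dominated, since A does at least as well everywhere (S1: 13>-4, S2: 5>1, S3: 8>-3, S4: 7>-1).
C: no other strategy beats it everywhere (A at S2 (15>5); B at S1 (5>-4); D at S1 (5=5); E at S2 (15>9)).
D is not dominated — it holds its own against A at S3 (9>8); B at S1 (5>-4); C at S1 (5=5); E at S3 (9>5).
E: no other strategy beats it everywhere (A at S2 (9>5); B at S1 (11>-4); C at S1 (11>5); D at S1 (11>5)).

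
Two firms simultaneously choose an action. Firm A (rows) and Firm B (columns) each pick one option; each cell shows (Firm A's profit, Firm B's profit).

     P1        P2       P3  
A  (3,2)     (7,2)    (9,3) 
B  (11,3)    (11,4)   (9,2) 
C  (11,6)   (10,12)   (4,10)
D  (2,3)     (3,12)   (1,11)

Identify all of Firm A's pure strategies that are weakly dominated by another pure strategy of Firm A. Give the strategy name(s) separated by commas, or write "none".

A, C, D

B weakly dominates A — P1: 11>3, P2: 11>7, P3: 9=9.
B is not dominated — it holds its own against A at P1 (11>3); C at P2 (11>10); D at P1 (11>2).
B weakly dominates C — P1: 11=11, P2: 11>10, P3: 9>4.
A weakly dominates D — P1: 3>2, P2: 7>3, P3: 9>1.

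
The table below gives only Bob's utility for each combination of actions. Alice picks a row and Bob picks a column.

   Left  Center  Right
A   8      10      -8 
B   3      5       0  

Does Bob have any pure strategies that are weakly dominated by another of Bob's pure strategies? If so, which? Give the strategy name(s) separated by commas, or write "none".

Left, Right

Left: dominated, since Center does at least as well everywhere (A: 10>8, B: 5>3).
Center is not dominated — it holds its own against Left at A (10>8); Right at A (10>-8).
Right: dominated, since Left does at least as well everywhere (A: 8>-8, B: 3>0).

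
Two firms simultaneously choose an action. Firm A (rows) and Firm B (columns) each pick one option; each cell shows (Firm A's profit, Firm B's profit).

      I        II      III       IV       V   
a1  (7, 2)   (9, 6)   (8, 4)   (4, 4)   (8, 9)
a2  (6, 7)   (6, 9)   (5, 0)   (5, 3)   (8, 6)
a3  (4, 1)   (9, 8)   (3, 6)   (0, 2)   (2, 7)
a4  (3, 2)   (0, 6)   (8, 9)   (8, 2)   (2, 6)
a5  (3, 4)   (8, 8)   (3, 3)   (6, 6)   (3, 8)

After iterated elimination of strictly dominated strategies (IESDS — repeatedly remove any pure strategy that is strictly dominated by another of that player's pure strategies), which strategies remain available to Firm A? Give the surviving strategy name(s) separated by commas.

Firm B's strategy I is strictly dominated by II (a1: 6>2, a2: 9>7, a3: 8>1, a4: 6>2, a5: 8>4) and is removed.
Column IV is eliminated: II beats it against every remaining row (a1: 6>4, a2: 9>3, a3: 8>2, a4: 6>2, a5: 8>6).
Row a5 is eliminated: a1 beats it against every remaining column (II: 9>8, III: 8>3, V: 8>3).
Among the remaining strategies, none is strictly dominated by another pure strategy of the same player, so the elimination stops.
Surviving strategies — Firm A: {a1, a2, a3, a4}; Firm B: {II, III, V}.

a1, a2, a3, a4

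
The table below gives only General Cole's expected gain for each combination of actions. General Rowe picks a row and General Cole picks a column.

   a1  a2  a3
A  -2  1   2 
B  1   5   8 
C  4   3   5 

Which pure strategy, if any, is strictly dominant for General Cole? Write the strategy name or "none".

a3

a3 vs a1: A: 2>-2, B: 8>1, C: 5>4.
a3 vs a2: A: 2>1, B: 8>5, C: 5>3.
a3 strictly beats every other strategy against every opponent action, so it is strictly dominant.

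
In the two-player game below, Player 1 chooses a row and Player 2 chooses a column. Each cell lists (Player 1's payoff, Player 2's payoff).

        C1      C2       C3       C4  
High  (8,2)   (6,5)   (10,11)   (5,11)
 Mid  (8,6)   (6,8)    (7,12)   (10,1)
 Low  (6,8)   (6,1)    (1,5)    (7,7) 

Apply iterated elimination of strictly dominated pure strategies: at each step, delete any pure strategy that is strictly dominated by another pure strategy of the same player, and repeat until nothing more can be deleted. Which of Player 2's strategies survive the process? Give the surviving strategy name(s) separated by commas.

Player 2's strategy C2 is strictly dominated by C3 (High: 11>5, Mid: 12>8, Low: 5>1) and is removed.
For Player 1, Mid strictly dominates Low on the remaining columns (C1: 8>6, C3: 7>1, C4: 10>7); eliminate Low.
For Player 2, C3 strictly dominates C1 on the remaining rows (High: 11>2, Mid: 12>6); eliminate C1.
Among the remaining strategies, none is strictly dominated by another pure strategy of the same player, so the elimination stops.
Surviving strategies — Player 1: {High, Mid}; Player 2: {C3, C4}.

C3, C4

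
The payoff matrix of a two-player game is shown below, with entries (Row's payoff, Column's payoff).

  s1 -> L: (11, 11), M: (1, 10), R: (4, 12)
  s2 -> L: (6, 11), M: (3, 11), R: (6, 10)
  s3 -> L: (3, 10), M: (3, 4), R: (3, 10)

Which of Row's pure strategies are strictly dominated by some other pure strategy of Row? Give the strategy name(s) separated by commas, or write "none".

none

s1 is not dominated — it holds its own against s2 at L (11>6); s3 at L (11>3).
s2 is not dominated — it holds its own against s1 at M (3>1); s3 at L (6>3).
Nothing dominates s3: s1 at M (3>1); s2 at M (3=3).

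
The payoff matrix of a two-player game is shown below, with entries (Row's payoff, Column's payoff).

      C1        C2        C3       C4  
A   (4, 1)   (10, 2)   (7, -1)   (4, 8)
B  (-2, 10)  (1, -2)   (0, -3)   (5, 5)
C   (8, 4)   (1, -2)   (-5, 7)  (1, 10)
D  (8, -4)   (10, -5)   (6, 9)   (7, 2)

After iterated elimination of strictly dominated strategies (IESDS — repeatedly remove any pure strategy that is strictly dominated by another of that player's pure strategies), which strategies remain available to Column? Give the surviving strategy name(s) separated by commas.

C3, C4

Row's strategy B is strictly dominated by D (C1: 8>-2, C2: 10>1, C3: 6>0, C4: 7>5) and is removed.
Column C1 is eliminated: C4 beats it against every remaining row (A: 8>1, C: 10>4, D: 2>-4).
Row C is eliminated: A beats it against every remaining column (C2: 10>1, C3: 7>-5, C4: 4>1).
For Column, C4 strictly dominates C2 on the remaining rows (A: 8>2, D: 2>-5); eliminate C2.
Among the remaining strategies, none is strictly dominated by another pure strategy of the same player, so the elimination stops.
Surviving strategies — Row: {A, D}; Column: {C3, C4}.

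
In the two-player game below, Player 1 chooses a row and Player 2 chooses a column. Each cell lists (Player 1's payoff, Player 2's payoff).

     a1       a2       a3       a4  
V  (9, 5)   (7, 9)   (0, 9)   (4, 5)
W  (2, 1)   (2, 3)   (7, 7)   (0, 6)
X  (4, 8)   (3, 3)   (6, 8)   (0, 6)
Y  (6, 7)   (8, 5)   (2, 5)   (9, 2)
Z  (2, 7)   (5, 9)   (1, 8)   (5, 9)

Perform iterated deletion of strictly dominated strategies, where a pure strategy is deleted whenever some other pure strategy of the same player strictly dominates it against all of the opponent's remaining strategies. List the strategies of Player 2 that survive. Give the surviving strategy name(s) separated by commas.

a1, a2, a3

Row Z is eliminated: Y beats it against every remaining column (a1: 6>2, a2: 8>5, a3: 2>1, a4: 9>5).
For Player 2, a3 strictly dominates a4 on the remaining rows (V: 9>5, W: 7>6, X: 8>6, Y: 5>2); eliminate a4.
Among the remaining strategies, none is strictly dominated by another pure strategy of the same player, so the elimination stops.
Surviving strategies — Player 1: {V, W, X, Y}; Player 2: {a1, a2, a3}.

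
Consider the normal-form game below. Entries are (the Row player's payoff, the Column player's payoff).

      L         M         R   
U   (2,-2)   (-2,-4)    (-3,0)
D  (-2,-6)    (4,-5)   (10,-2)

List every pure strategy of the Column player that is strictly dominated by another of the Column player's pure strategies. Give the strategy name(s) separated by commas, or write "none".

L, M

R strictly dominates L — U: 0>-2, D: -2>-6.
M: dominated, since R does at least as well everywhere (U: 0>-4, D: -2>-5).
Nothing dominates R: L at U (0>-2); M at U (0>-4).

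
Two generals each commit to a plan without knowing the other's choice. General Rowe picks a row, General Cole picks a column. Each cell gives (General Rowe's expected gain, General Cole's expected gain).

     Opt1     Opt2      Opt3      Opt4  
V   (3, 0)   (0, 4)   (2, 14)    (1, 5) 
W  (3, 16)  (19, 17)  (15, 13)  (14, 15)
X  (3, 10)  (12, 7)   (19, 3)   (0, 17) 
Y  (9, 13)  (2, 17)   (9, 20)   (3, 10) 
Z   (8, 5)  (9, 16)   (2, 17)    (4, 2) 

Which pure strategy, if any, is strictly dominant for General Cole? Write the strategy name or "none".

none

Opt1 fails to dominate Opt2 at V (0<4).
Opt2 fails to dominate Opt1 at X (7<10).
Opt3 fails to dominate Opt1 at W (13<16).
Opt4 fails to dominate Opt1 at W (15<16).
No single strategy dominates all the others.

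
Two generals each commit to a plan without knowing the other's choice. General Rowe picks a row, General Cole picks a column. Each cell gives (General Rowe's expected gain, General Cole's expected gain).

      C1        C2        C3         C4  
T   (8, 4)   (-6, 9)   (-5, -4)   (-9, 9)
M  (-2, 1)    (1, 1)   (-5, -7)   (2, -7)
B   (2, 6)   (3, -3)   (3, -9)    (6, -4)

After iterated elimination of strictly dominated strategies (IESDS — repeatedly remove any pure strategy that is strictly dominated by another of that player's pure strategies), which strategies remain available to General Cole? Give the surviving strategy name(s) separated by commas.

C1, C2, C4

Row M is eliminated: B beats it against every remaining column (C1: 2>-2, C2: 3>1, C3: 3>-5, C4: 6>2).
Column C3 is eliminated: C1 beats it against every remaining row (T: 4>-4, B: 6>-9).
Among the remaining strategies, none is strictly dominated by another pure strategy of the same player, so the elimination stops.
Surviving strategies — General Rowe: {T, B}; General Cole: {C1, C2, C4}.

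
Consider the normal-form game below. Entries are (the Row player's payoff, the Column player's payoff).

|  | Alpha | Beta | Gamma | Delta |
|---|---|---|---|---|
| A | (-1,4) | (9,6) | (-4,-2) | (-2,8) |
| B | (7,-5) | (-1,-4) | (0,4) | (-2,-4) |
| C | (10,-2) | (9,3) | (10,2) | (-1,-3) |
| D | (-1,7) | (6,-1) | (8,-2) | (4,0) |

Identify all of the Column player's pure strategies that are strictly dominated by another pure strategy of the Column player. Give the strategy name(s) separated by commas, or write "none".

Nothing dominates Alpha: Beta at D (7>-1); Gamma at A (4>-2); Delta at C (-2>-3).
Beta is not dominated — it holds its own against Alpha at A (6>4); Gamma at A (6>-2); Delta at B (-4=-4).
Nothing dominates Gamma: Alpha at B (4>-5); Beta at B (4>-4); Delta at B (4>-4).
Nothing dominates Delta: Alpha at A (8>4); Beta at A (8>6); Gamma at A (8>-2).

none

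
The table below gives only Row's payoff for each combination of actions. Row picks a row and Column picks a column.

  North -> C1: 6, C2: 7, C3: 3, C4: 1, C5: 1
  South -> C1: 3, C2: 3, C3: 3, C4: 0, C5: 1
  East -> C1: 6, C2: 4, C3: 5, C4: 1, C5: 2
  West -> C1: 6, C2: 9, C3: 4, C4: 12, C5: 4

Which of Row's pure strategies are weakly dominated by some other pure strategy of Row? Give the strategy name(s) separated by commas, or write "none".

West weakly dominates North — C1: 6=6, C2: 9>7, C3: 4>3, C4: 12>1, C5: 4>1.
North weakly dominates South — C1: 6>3, C2: 7>3, C3: 3=3, C4: 1>0, C5: 1=1.
East is not dominated — it holds its own against North at C3 (5>3); South at C1 (6>3); West at C3 (5>4).
Nothing dominates West: North at C2 (9>7); South at C1 (6>3); East at C2 (9>4).

North, South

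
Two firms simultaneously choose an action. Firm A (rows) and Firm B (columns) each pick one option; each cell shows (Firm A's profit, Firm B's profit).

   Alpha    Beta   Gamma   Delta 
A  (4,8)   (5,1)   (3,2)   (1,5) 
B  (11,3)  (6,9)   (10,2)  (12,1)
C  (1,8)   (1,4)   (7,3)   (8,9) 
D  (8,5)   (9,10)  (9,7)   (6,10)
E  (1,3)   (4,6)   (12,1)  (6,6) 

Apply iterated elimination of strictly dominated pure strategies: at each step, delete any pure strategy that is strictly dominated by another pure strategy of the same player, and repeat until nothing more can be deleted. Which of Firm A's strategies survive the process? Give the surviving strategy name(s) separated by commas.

B, D

Row A is eliminated: B beats it against every remaining column (Alpha: 11>4, Beta: 6>5, Gamma: 10>3, Delta: 12>1).
Firm A's strategy C is strictly dominated by B (Alpha: 11>1, Beta: 6>1, Gamma: 10>7, Delta: 12>8) and is removed.
Firm B's strategy Alpha is strictly dominated by Beta (B: 9>3, D: 10>5, E: 6>3) and is removed.
For Firm B, Beta strictly dominates Gamma on the remaining rows (B: 9>2, D: 10>7, E: 6>1); eliminate Gamma.
For Firm A, B strictly dominates E on the remaining columns (Beta: 6>4, Delta: 12>6); eliminate E.
Among the remaining strategies, none is strictly dominated by another pure strategy of the same player, so the elimination stops.
Surviving strategies — Firm A: {B, D}; Firm B: {Beta, Delta}.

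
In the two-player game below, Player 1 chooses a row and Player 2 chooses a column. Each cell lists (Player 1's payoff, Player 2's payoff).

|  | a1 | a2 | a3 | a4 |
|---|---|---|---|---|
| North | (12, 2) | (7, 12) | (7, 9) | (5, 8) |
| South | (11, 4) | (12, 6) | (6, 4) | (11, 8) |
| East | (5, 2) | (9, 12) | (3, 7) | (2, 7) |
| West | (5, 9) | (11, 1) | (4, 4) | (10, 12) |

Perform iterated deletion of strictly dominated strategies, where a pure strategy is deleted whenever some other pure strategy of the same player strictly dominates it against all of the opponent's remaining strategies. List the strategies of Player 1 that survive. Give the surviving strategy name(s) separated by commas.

Row East is eliminated: South beats it against every remaining column (a1: 11>5, a2: 12>9, a3: 6>3, a4: 11>2).
Row West is eliminated: South beats it against every remaining column (a1: 11>5, a2: 12>11, a3: 6>4, a4: 11>10).
Player 2's strategy a1 is strictly dominated by a2 (North: 12>2, South: 6>4) and is removed.
For Player 2, a2 strictly dominates a3 on the remaining rows (North: 12>9, South: 6>4); eliminate a3.
Row North is eliminated: South beats it against every remaining column (a2: 12>7, a4: 11>5).
Player 2's strategy a2 is strictly dominated by a4 (South: 8>6) and is removed.
Among the remaining strategies, none is strictly dominated by another pure strategy of the same player, so the elimination stops.
Surviving strategies — Player 1: {South}; Player 2: {a4}.

South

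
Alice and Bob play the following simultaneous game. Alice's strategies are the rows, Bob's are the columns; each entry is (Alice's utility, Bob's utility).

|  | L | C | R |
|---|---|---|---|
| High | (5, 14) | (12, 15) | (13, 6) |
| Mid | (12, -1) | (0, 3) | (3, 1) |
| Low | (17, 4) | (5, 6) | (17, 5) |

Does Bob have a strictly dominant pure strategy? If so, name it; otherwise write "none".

C

C vs L: High: 15>14, Mid: 3>-1, Low: 6>4.
C vs R: High: 15>6, Mid: 3>1, Low: 6>5.
C strictly beats every other strategy against every opponent action, so it is strictly dominant.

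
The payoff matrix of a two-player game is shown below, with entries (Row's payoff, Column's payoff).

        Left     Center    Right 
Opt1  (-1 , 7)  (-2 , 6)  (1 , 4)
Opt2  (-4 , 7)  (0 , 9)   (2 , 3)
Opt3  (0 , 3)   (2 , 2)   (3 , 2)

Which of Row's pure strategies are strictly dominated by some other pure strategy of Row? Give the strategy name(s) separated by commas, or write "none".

Opt1, Opt2

Opt1 is strictly dominated by Opt3 (Left: 0>-1, Center: 2>-2, Right: 3>1).
Opt2: dominated, since Opt3 does at least as well everywhere (Left: 0>-4, Center: 2>0, Right: 3>2).
Opt3: no other strategy beats it everywhere (Opt1 at Left (0>-1); Opt2 at Left (0>-4)).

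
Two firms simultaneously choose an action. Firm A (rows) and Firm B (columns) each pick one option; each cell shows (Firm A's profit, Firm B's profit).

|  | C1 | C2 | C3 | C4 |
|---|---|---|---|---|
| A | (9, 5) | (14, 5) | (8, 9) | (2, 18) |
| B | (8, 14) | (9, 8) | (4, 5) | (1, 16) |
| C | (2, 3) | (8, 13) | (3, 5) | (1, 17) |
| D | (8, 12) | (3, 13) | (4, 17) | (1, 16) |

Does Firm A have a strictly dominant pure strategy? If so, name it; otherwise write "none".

A

A vs B: C1: 9>8, C2: 14>9, C3: 8>4, C4: 2>1.
A vs C: C1: 9>2, C2: 14>8, C3: 8>3, C4: 2>1.
A vs D: C1: 9>8, C2: 14>3, C3: 8>4, C4: 2>1.
A strictly beats every other strategy against every opponent action, so it is strictly dominant.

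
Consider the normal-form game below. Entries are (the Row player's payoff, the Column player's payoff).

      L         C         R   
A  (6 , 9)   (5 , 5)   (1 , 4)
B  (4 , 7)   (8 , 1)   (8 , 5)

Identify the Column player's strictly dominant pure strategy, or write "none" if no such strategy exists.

L

L vs C: A: 9>5, B: 7>1.
L vs R: A: 9>4, B: 7>5.
L strictly beats every other strategy against every opponent action, so it is strictly dominant.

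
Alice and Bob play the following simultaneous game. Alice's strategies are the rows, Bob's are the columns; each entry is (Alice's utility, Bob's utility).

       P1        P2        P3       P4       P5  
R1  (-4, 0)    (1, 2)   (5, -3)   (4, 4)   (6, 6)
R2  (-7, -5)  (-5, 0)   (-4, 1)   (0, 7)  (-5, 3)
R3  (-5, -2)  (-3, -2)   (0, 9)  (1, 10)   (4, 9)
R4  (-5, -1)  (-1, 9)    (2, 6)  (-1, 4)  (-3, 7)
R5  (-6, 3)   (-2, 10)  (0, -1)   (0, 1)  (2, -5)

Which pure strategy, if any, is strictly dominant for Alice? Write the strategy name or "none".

R1

R1 vs R2: P1: -4>-7, P2: 1>-5, P3: 5>-4, P4: 4>0, P5: 6>-5.
R1 vs R3: P1: -4>-5, P2: 1>-3, P3: 5>0, P4: 4>1, P5: 6>4.
R1 vs R4: P1: -4>-5, P2: 1>-1, P3: 5>2, P4: 4>-1, P5: 6>-3.
R1 vs R5: P1: -4>-6, P2: 1>-2, P3: 5>0, P4: 4>0, P5: 6>2.
R1 strictly beats every other strategy against every opponent action, so it is strictly dominant.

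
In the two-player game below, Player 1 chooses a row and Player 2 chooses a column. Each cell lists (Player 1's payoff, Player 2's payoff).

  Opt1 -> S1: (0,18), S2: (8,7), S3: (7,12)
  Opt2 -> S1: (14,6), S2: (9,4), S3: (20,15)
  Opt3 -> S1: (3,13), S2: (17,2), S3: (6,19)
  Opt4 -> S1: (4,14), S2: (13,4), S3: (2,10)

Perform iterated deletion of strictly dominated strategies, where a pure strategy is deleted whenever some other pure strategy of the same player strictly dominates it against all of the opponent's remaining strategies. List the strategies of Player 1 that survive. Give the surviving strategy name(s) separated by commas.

For Player 1, Opt2 strictly dominates Opt1 on the remaining columns (S1: 14>0, S2: 9>8, S3: 20>7); eliminate Opt1.
Player 2's strategy S2 is strictly dominated by S1 (Opt2: 6>4, Opt3: 13>2, Opt4: 14>4) and is removed.
Player 1's strategy Opt3 is strictly dominated by Opt2 (S1: 14>3, S3: 20>6) and is removed.
For Player 1, Opt2 strictly dominates Opt4 on the remaining columns (S1: 14>4, S3: 20>2); eliminate Opt4.
Player 2's strategy S1 is strictly dominated by S3 (Opt2: 15>6) and is removed.
Among the remaining strategies, none is strictly dominated by another pure strategy of the same player, so the elimination stops.
Surviving strategies — Player 1: {Opt2}; Player 2: {S3}.

Opt2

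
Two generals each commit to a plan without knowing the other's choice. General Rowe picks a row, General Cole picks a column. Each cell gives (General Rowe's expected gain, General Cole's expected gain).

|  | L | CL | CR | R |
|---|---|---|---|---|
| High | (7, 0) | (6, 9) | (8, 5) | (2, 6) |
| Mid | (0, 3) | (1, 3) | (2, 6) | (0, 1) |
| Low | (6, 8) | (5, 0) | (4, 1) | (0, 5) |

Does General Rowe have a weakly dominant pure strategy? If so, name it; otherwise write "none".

High vs Mid: L: 7>0, CL: 6>1, CR: 8>2, R: 2>0.
High vs Low: L: 7>6, CL: 6>5, CR: 8>4, R: 2>0.
High is at least as good as every other strategy against every opponent action, so it is weakly dominant.

High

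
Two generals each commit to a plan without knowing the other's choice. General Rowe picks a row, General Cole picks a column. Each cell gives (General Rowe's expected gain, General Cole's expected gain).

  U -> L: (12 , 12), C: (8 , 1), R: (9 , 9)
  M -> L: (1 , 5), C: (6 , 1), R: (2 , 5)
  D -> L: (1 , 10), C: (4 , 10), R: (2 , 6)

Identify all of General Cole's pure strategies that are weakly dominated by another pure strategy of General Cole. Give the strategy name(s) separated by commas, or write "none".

L is not dominated — it holds its own against C at U (12>1); R at U (12>9).
C is weakly dominated by L (U: 12>1, M: 5>1, D: 10=10).
L weakly dominates R — U: 12>9, M: 5=5, D: 10>6.

C, R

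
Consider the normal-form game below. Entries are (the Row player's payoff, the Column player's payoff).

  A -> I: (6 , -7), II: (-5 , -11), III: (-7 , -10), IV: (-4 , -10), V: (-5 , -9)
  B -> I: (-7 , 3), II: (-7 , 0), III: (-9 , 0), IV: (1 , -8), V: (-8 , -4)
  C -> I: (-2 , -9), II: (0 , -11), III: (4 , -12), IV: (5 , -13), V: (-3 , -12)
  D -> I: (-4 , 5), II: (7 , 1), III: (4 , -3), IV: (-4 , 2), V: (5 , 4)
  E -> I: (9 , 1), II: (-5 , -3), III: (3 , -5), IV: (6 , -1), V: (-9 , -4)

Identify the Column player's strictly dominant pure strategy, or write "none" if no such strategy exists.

I vs II: A: -7>-11, B: 3>0, C: -9>-11, D: 5>1, E: 1>-3.
I vs III: A: -7>-10, B: 3>0, C: -9>-12, D: 5>-3, E: 1>-5.
I vs IV: A: -7>-10, B: 3>-8, C: -9>-13, D: 5>2, E: 1>-1.
I vs V: A: -7>-9, B: 3>-4, C: -9>-12, D: 5>4, E: 1>-4.
I strictly beats every other strategy against every opponent action, so it is strictly dominant.

I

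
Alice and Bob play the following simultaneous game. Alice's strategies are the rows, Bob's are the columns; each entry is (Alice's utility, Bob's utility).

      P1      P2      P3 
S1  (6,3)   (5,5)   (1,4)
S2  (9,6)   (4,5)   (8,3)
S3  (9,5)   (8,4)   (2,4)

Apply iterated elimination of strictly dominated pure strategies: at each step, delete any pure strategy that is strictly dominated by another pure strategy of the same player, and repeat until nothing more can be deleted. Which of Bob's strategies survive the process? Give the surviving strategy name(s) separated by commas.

For Alice, S3 strictly dominates S1 on the remaining columns (P1: 9>6, P2: 8>5, P3: 2>1); eliminate S1.
For Bob, P1 strictly dominates P2 on the remaining rows (S2: 6>5, S3: 5>4); eliminate P2.
Column P3 is eliminated: P1 beats it against every remaining row (S2: 6>3, S3: 5>4).
Among the remaining strategies, none is strictly dominated by another pure strategy of the same player, so the elimination stops.
Surviving strategies — Alice: {S2, S3}; Bob: {P1}.

P1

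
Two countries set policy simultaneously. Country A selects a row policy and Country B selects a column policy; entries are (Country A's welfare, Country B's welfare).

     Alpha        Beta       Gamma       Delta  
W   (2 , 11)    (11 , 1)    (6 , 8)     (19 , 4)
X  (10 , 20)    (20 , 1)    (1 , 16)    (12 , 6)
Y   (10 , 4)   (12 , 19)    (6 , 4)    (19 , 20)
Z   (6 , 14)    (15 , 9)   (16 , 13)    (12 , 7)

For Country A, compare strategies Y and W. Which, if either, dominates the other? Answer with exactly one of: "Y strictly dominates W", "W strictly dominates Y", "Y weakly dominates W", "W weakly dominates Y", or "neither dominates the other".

Y weakly dominates W

Compare Y to W across each choice by Country B: Alpha: 10>2, Beta: 12>11, Gamma: 6=6, Delta: 19=19.
Y is at least as good everywhere and strictly better somewhere (tied only at Gamma, Delta), so Y weakly but not strictly dominates W.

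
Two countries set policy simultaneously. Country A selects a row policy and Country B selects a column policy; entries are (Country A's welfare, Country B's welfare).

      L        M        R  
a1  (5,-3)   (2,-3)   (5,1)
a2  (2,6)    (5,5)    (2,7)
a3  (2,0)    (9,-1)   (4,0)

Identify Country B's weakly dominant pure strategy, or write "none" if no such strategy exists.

R vs L: a1: 1>-3, a2: 7>6, a3: 0=0.
R vs M: a1: 1>-3, a2: 7>5, a3: 0>-1.
R is at least as good as every other strategy against every opponent action, so it is weakly dominant.

R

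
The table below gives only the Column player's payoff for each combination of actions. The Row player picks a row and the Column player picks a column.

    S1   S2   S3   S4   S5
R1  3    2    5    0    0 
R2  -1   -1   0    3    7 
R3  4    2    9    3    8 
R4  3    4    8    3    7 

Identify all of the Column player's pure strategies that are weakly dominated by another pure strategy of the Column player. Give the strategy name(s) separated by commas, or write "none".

S1, S2, S4

S3 weakly dominates S1 — R1: 5>3, R2: 0>-1, R3: 9>4, R4: 8>3.
S2: dominated, since S3 does at least as well everywhere (R1: 5>2, R2: 0>-1, R3: 9>2, R4: 8>4).
Nothing dominates S3: S1 at R1 (5>3); S2 at R1 (5>2); S4 at R1 (5>0); S5 at R1 (5>0).
S4: dominated, since S5 does at least as well everywhere (R1: 0=0, R2: 7>3, R3: 8>3, R4: 7>3).
Nothing dominates S5: S1 at R2 (7>-1); S2 at R2 (7>-1); S3 at R2 (7>0); S4 at R2 (7>3).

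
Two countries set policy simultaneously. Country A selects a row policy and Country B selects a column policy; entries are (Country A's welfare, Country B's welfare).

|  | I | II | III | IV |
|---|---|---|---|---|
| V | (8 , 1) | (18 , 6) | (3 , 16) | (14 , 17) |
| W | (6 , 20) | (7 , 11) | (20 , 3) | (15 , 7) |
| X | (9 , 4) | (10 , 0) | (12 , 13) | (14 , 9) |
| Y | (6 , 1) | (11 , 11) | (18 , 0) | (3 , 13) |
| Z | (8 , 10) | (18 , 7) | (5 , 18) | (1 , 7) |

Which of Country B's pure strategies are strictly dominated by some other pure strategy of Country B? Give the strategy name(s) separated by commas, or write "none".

none

Nothing dominates I: II at W (20>11); III at W (20>3); IV at W (20>7).
Nothing dominates II: I at V (6>1); III at W (11>3); IV at W (11>7).
III is not dominated — it holds its own against I at V (16>1); II at V (16>6); IV at X (13>9).
IV is not dominated — it holds its own against I at V (17>1); II at V (17>6); III at V (17>16).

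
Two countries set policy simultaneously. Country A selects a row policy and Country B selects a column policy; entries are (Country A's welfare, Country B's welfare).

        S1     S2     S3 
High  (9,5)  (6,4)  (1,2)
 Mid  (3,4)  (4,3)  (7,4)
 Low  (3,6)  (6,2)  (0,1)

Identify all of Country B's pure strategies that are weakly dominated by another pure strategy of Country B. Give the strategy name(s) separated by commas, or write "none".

S1 is not dominated — it holds its own against S2 at High (5>4); S3 at High (5>2).
S2: dominated, since S1 does at least as well everywhere (High: 5>4, Mid: 4>3, Low: 6>2).
S1 weakly dominates S3 — High: 5>2, Mid: 4=4, Low: 6>1.

S2, S3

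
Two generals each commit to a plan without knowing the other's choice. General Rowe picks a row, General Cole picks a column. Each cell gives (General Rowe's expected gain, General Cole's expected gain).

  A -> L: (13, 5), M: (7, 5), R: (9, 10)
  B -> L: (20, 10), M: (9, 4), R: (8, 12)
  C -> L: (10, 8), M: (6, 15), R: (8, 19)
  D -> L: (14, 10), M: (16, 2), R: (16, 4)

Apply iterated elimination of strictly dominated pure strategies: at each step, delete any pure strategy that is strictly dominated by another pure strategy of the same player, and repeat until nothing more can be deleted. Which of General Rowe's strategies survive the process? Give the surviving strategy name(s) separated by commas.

Row A is eliminated: D beats it against every remaining column (L: 14>13, M: 16>7, R: 16>9).
Row C is eliminated: D beats it against every remaining column (L: 14>10, M: 16>6, R: 16>8).
For General Cole, L strictly dominates M on the remaining rows (B: 10>4, D: 10>2); eliminate M.
Among the remaining strategies, none is strictly dominated by another pure strategy of the same player, so the elimination stops.
Surviving strategies — General Rowe: {B, D}; General Cole: {L, R}.

B, D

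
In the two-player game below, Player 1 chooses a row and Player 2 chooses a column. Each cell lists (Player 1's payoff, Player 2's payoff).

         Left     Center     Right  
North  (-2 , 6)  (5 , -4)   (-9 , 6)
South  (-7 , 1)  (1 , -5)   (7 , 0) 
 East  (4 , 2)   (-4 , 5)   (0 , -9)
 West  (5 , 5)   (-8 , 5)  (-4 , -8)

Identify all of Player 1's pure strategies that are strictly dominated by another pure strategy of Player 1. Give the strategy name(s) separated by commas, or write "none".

North: no other strategy beats it everywhere (South at Left (-2>-7); East at Center (5>-4); West at Center (5>-8)).
South: no other strategy beats it everywhere (North at Right (7>-9); East at Center (1>-4); West at Center (1>-8)).
East: no other strategy beats it everywhere (North at Left (4>-2); South at Left (4>-7); West at Center (-4>-8)).
West is not dominated — it holds its own against North at Left (5>-2); South at Left (5>-7); East at Left (5>4).

none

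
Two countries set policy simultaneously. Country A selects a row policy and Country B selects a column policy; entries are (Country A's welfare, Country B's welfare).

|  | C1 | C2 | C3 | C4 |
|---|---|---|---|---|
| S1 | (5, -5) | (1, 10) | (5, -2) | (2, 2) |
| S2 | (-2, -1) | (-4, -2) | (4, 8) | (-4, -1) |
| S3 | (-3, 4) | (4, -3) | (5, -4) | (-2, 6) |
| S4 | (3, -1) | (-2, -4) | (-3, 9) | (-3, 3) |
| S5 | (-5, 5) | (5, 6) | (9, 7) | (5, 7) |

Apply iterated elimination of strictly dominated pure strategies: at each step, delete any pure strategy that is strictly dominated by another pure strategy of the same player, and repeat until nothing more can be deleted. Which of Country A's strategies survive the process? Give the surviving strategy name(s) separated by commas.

Country A's strategy S2 is strictly dominated by S1 (C1: 5>-2, C2: 1>-4, C3: 5>4, C4: 2>-4) and is removed.
Row S4 is eliminated: S1 beats it against every remaining column (C1: 5>3, C2: 1>-2, C3: 5>-3, C4: 2>-3).
Country B's strategy C1 is strictly dominated by C4 (S1: 2>-5, S3: 6>4, S5: 7>5) and is removed.
For Country A, S5 strictly dominates S1 on the remaining columns (C2: 5>1, C3: 9>5, C4: 5>2); eliminate S1.
For Country A, S5 strictly dominates S3 on the remaining columns (C2: 5>4, C3: 9>5, C4: 5>-2); eliminate S3.
Country B's strategy C2 is strictly dominated by C3 (S5: 7>6) and is removed.
Among the remaining strategies, none is strictly dominated by another pure strategy of the same player, so the elimination stops.
Surviving strategies — Country A: {S5}; Country B: {C3, C4}.

S5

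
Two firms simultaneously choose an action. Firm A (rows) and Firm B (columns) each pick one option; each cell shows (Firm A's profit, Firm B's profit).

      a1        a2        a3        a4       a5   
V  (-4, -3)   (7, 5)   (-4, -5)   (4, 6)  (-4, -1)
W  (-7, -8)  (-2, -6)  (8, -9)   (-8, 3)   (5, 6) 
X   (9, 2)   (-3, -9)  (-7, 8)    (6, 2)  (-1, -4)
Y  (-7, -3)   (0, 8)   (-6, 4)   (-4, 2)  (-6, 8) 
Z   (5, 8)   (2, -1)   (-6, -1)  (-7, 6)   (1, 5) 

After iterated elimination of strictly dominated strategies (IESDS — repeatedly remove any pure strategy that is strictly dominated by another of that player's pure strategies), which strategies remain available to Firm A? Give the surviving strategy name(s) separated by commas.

V, W, X, Z

For Firm A, V strictly dominates Y on the remaining columns (a1: -4>-7, a2: 7>0, a3: -4>-6, a4: 4>-4, a5: -4>-6); eliminate Y.
Firm B's strategy a2 is strictly dominated by a4 (V: 6>5, W: 3>-6, X: 2>-9, Z: 6>-1) and is removed.
Among the remaining strategies, none is strictly dominated by another pure strategy of the same player, so the elimination stops.
Surviving strategies — Firm A: {V, W, X, Z}; Firm B: {a1, a3, a4, a5}.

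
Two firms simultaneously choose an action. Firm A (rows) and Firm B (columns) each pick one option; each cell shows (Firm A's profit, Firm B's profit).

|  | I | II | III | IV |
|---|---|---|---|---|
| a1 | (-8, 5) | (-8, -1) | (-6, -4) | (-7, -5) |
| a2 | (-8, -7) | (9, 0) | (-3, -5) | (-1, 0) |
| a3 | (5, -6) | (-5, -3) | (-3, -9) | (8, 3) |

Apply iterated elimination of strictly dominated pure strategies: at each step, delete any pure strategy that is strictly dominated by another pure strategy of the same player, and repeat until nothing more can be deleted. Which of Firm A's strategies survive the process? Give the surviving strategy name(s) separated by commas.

Firm A's strategy a1 is strictly dominated by a3 (I: 5>-8, II: -5>-8, III: -3>-6, IV: 8>-7) and is removed.
Firm B's strategy I is strictly dominated by II (a2: 0>-7, a3: -3>-6) and is removed.
Firm B's strategy III is strictly dominated by II (a2: 0>-5, a3: -3>-9) and is removed.
Among the remaining strategies, none is strictly dominated by another pure strategy of the same player, so the elimination stops.
Surviving strategies — Firm A: {a2, a3}; Firm B: {II, IV}.

a2, a3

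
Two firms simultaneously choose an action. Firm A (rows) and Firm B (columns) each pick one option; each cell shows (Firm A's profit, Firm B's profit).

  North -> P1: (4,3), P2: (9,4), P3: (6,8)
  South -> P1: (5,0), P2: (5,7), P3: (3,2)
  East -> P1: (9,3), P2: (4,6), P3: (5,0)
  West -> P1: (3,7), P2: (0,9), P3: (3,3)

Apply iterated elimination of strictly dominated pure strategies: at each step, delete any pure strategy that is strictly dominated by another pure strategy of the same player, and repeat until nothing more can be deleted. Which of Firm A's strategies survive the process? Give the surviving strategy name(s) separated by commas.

Firm A's strategy West is strictly dominated by North (P1: 4>3, P2: 9>0, P3: 6>3) and is removed.
For Firm B, P2 strictly dominates P1 on the remaining rows (North: 4>3, South: 7>0, East: 6>3); eliminate P1.
Firm A's strategy South is strictly dominated by North (P2: 9>5, P3: 6>3) and is removed.
Firm A's strategy East is strictly dominated by North (P2: 9>4, P3: 6>5) and is removed.
Column P2 is eliminated: P3 beats it against every remaining row (North: 8>4).
Among the remaining strategies, none is strictly dominated by another pure strategy of the same player, so the elimination stops.
Surviving strategies — Firm A: {North}; Firm B: {P3}.

North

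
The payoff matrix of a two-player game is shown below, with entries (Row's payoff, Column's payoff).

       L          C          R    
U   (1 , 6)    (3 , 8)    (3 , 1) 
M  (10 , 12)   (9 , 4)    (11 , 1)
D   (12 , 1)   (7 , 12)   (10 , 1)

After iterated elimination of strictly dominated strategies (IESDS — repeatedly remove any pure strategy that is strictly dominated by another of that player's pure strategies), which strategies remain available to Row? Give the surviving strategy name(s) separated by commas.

Row U is eliminated: M beats it against every remaining column (L: 10>1, C: 9>3, R: 11>3).
Column R is eliminated: C beats it against every remaining row (M: 4>1, D: 12>1).
Among the remaining strategies, none is strictly dominated by another pure strategy of the same player, so the elimination stops.
Surviving strategies — Row: {M, D}; Column: {L, C}.

M, D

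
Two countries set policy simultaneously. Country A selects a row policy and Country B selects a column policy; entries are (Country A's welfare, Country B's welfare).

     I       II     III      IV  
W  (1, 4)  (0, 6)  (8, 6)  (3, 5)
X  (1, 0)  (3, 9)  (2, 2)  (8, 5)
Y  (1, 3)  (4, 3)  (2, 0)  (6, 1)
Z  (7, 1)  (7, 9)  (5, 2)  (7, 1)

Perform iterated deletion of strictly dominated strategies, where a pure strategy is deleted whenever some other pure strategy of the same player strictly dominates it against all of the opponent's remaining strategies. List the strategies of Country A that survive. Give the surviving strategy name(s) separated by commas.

Row Y is eliminated: Z beats it against every remaining column (I: 7>1, II: 7>4, III: 5>2, IV: 7>6).
Country B's strategy I is strictly dominated by II (W: 6>4, X: 9>0, Z: 9>1) and is removed.
Country B's strategy IV is strictly dominated by II (W: 6>5, X: 9>5, Z: 9>1) and is removed.
For Country A, Z strictly dominates X on the remaining columns (II: 7>3, III: 5>2); eliminate X.
Among the remaining strategies, none is strictly dominated by another pure strategy of the same player, so the elimination stops.
Surviving strategies — Country A: {W, Z}; Country B: {II, III}.

W, Z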